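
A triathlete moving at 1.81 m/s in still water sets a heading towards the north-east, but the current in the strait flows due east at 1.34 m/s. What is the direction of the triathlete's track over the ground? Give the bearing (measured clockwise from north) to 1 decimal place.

Taking east as x and north as y: velocity relative to the water = (1.280, 1.280) m/s; the water relative to ground = (1.340, 0.000) m/s.
Velocity relative to ground = (1.280, 1.280) + (1.340, 0.000) = (2.620, 1.280) m/s.
Bearing = atan2(2.62, 1.28) = 63.96° clockwise from north.

064.0°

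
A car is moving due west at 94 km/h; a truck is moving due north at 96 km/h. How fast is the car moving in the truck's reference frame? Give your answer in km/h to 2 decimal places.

Taking east as x and north as y: car velocity = (-94.000, 0.000) km/h; truck velocity = (0.000, 96.000) km/h.
Velocity of car relative to truck = (-94.000, 0.000) − (0.000, 96.000) = (-94.000, -96.000) km/h.
Magnitude = |(-94.000, -96.000)| = 134.358 km/h.

134.36 km/h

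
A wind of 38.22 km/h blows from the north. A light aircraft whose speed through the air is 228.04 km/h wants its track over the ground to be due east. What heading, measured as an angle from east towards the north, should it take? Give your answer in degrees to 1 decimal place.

The wind pushes perpendicular to the desired track; the heading must have a component into the wind equal to 38.22 km/h: 228.04 sin θ = 38.22.
sin θ = 0.1676, so θ = 9.648°.

9.6°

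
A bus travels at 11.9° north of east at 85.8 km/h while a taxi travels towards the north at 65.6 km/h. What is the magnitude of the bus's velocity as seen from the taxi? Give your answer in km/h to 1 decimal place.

Taking east as x and north as y: bus velocity = (83.956, 17.692) km/h; taxi velocity = (0.000, 65.600) km/h.
Velocity of bus relative to taxi = (83.956, 17.692) − (0.000, 65.600) = (83.956, -47.908) km/h.
Magnitude = |(83.956, -47.908)| = 96.663 km/h.

96.7 km/h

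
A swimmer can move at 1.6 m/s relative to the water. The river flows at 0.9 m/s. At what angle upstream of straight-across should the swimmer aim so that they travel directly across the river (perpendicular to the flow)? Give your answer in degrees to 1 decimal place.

34.2°

To cancel the current, the upstream component of the swimmer's velocity must equal the flow: 1.6 sin θ = 0.9.
sin θ = 0.9 / 1.6 = 0.5625.
θ = arcsin(0.5625) = 34.229°.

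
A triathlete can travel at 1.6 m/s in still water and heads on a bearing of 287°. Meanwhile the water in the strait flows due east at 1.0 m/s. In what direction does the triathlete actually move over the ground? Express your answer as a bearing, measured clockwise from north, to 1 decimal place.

311.4°

Taking east as x and north as y: velocity relative to the water = (-1.530, 0.468) m/s; the water relative to ground = (1.000, 0.000) m/s.
Velocity relative to ground = (-1.530, 0.468) + (1.000, 0.000) = (-0.530, 0.468) m/s.
Bearing = atan2(-0.53, 0.47) = 311.43° clockwise from north.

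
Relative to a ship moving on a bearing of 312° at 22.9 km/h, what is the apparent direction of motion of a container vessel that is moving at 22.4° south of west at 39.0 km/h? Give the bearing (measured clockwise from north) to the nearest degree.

212°

Taking east as x and north as y: container vessel velocity = (-36.057, -14.862) km/h; ship velocity = (-17.018, 15.323) km/h.
Velocity of container vessel relative to ship = (-36.057, -14.862) − (-17.018, 15.323) = (-19.039, -30.185) km/h.
Bearing = atan2(-19.04, -30.18) = 212.24° clockwise from north.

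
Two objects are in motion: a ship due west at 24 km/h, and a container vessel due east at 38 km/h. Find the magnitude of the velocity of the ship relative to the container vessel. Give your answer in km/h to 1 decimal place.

Taking east as x and north as y: ship velocity = (-24.000, 0.000) km/h; container vessel velocity = (38.000, 0.000) km/h.
Velocity of ship relative to container vessel = (-24.000, 0.000) − (38.000, 0.000) = (-62.000, 0.000) km/h.
Magnitude = |(-62.000, 0.000)| = 62.000 km/h.

62.0 km/h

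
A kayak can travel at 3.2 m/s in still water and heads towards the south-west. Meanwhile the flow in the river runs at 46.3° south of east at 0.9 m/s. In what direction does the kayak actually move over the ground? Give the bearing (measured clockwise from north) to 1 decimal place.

209.4°

Taking east as x and north as y: velocity relative to the water = (-2.263, -2.263) m/s; the water relative to ground = (0.622, -0.651) m/s.
Velocity relative to ground = (-2.263, -2.263) + (0.622, -0.651) = (-1.641, -2.913) m/s.
Bearing = atan2(-1.64, -2.91) = 209.39° clockwise from north.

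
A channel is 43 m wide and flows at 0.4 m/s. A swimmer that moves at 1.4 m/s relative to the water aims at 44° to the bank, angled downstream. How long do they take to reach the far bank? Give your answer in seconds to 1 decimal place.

44.2 s

The component of the swimmer's velocity perpendicular to the bank is 1.4 × sin 44° = 0.973 m/s.
Only the cross-stream component determines the crossing time; the current contributes nothing perpendicular to the bank.
Time = 43 / 0.973 = 44.215 s.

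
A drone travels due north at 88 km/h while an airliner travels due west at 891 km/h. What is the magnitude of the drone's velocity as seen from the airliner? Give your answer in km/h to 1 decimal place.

895.3 km/h

Taking east as x and north as y: drone velocity = (0.000, 88.000) km/h; airliner velocity = (-891.000, 0.000) km/h.
Velocity of drone relative to airliner = (0.000, 88.000) − (-891.000, 0.000) = (891.000, 88.000) km/h.
Magnitude = |(891.000, 88.000)| = 895.335 km/h.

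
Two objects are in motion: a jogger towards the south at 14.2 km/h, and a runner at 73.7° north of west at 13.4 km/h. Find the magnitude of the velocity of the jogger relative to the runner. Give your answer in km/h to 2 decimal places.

27.32 km/h

Taking east as x and north as y: jogger velocity = (0.000, -14.200) km/h; runner velocity = (-3.761, 12.861) km/h.
Velocity of jogger relative to runner = (0.000, -14.200) − (-3.761, 12.861) = (3.761, -27.061) km/h.
Magnitude = |(3.761, -27.061)| = 27.321 km/h.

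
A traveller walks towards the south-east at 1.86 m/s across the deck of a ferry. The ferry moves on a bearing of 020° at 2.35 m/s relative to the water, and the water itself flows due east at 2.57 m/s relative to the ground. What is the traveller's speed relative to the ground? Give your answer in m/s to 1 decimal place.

In east/north components (m/s): traveller relative to ferry = (1.315, -1.315); ferry relative to water = (0.804, 2.208); water relative to ground = (2.570, 0.000).
Sum = (4.689, 0.893) m/s.
Speed = |(4.689, 0.893)| = 4.773 m/s.

4.8 m/s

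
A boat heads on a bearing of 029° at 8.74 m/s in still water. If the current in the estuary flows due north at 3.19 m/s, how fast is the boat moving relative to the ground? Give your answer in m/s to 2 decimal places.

11.63 m/s

Taking east as x and north as y: velocity relative to the water = (4.237, 7.644) m/s; the water relative to ground = (0.000, 3.190) m/s.
Velocity relative to ground = (4.237, 7.644) + (0.000, 3.190) = (4.237, 10.834) m/s.
Speed = |(4.237, 10.834)| = 11.633 m/s.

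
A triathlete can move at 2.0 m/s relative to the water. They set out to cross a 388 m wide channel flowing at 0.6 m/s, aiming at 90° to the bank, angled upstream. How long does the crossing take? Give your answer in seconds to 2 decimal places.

The component of the triathlete's velocity perpendicular to the bank is 2.0 m/s.
Only the cross-stream component determines the crossing time; the current contributes nothing perpendicular to the bank.
Time = 388 / 2.000 = 194.000 s.

194.00 s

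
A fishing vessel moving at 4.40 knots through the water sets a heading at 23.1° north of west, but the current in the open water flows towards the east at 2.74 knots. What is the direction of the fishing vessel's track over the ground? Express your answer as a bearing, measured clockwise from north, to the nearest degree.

Taking east as x and north as y: velocity relative to the water = (-4.047, 1.726) knots; the water relative to ground = (2.740, 0.000) knots.
Velocity relative to ground = (-4.047, 1.726) + (2.740, 0.000) = (-1.307, 1.726) knots.
Bearing = atan2(-1.31, 1.73) = 322.87° clockwise from north.

323°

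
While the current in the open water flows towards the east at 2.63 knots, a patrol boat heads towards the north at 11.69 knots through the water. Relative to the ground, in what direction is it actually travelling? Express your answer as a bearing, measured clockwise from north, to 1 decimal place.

Taking east as x and north as y: velocity relative to the water = (0.000, 11.690) knots; the water relative to ground = (2.630, 0.000) knots.
Velocity relative to ground = (0.000, 11.690) + (2.630, 0.000) = (2.630, 11.690) knots.
Bearing = atan2(2.63, 11.69) = 12.68° clockwise from north.

012.7°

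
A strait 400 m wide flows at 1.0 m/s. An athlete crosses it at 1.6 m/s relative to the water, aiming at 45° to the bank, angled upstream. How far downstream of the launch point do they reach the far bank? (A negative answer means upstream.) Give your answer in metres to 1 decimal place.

-46.4 m

Perpendicular speed = 1.131 m/s; crossing time = 400 / 1.131 = 353.553 s.
Net downstream speed = -0.131 m/s.
Drift = -0.131 × 353.553 = -46.447 m (upstream).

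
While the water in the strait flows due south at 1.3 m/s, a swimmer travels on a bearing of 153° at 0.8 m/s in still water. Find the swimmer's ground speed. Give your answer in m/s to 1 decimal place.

2.0 m/s

Taking east as x and north as y: velocity relative to the water = (0.363, -0.713) m/s; the water relative to ground = (0.000, -1.300) m/s.
Velocity relative to ground = (0.363, -0.713) + (0.000, -1.300) = (0.363, -2.013) m/s.
Speed = |(0.363, -2.013)| = 2.045 m/s.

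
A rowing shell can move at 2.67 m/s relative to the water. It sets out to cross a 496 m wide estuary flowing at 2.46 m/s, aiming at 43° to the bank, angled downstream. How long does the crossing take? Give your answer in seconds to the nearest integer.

272 s

The component of the rowing shell's velocity perpendicular to the bank is 2.67 × sin 43° = 1.821 m/s.
The flow acts along the bank and has no component across it.
Time = 496 / 1.821 = 272.387 s.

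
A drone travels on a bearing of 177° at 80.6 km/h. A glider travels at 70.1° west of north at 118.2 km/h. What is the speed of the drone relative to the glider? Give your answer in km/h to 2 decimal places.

Taking east as x and north as y: drone velocity = (4.218, -80.490) km/h; glider velocity = (-111.142, 40.233) km/h.
Velocity of drone relative to glider = (4.218, -80.490) − (-111.142, 40.233) = (115.360, -120.722) km/h.
Magnitude = |(115.360, -120.722)| = 166.979 km/h.

166.98 km/h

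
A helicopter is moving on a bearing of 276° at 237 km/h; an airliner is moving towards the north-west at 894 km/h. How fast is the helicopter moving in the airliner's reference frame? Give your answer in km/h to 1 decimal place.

Taking east as x and north as y: helicopter velocity = (-235.702, 24.773) km/h; airliner velocity = (-632.153, 632.153) km/h.
Velocity of helicopter relative to airliner = (-235.702, 24.773) − (-632.153, 632.153) = (396.452, -607.380) km/h.
Magnitude = |(396.452, -607.380)| = 725.317 km/h.

725.3 km/h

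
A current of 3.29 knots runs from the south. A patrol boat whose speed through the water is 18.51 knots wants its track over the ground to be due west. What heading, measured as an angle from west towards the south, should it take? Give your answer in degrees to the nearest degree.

The current pushes perpendicular to the desired track; the heading must have a component into the current equal to 3.29 knots: 18.51 sin θ = 3.29.
sin θ = 0.1777, so θ = 10.238°.

10°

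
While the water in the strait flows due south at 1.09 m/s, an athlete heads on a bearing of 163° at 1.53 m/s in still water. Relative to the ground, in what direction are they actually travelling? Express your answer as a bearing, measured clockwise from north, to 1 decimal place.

Taking east as x and north as y: velocity relative to the water = (0.447, -1.463) m/s; the water relative to ground = (0.000, -1.090) m/s.
Velocity relative to ground = (0.447, -1.463) + (0.000, -1.090) = (0.447, -2.553) m/s.
Bearing = atan2(0.45, -2.55) = 170.06° clockwise from north.

170.1°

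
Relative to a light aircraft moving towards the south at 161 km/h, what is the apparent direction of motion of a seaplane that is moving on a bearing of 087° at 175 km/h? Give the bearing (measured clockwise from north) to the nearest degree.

Taking east as x and north as y: seaplane velocity = (174.760, 9.159) km/h; light aircraft velocity = (0.000, -161.000) km/h.
Velocity of seaplane relative to light aircraft = (174.760, 9.159) − (0.000, -161.000) = (174.760, 170.159) km/h.
Bearing = atan2(174.76, 170.16) = 45.76° clockwise from north.

046°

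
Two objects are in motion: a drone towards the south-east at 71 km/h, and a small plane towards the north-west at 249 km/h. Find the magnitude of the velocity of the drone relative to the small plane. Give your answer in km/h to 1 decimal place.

320.0 km/h

Taking east as x and north as y: drone velocity = (50.205, -50.205) km/h; small plane velocity = (-176.070, 176.070) km/h.
Velocity of drone relative to small plane = (50.205, -50.205) − (-176.070, 176.070) = (226.274, -226.274) km/h.
Magnitude = |(226.274, -226.274)| = 320.000 km/h.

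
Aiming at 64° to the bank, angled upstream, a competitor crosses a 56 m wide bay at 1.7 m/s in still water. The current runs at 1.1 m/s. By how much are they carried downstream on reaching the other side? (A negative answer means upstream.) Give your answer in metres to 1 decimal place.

13.0 m

Perpendicular speed = 1.528 m/s; crossing time = 56 / 1.528 = 36.650 s.
Net downstream speed = 0.355 m/s.
Drift = 0.355 × 36.650 = 13.002 m (downstream).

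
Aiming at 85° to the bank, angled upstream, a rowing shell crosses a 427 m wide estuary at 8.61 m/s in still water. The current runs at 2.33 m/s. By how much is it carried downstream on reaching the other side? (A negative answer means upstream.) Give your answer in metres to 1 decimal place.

Perpendicular speed = 8.577 m/s; crossing time = 427 / 8.577 = 49.783 s.
Net downstream speed = 1.580 m/s.
Drift = 1.580 × 49.783 = 78.637 m (downstream).

78.6 m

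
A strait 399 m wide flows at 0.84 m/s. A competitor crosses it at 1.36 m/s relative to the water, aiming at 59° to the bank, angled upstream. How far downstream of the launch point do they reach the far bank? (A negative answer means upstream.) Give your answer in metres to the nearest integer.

48 m

Perpendicular speed = 1.166 m/s; crossing time = 399 / 1.166 = 342.270 s.
Net downstream speed = 0.140 m/s.
Drift = 0.140 × 342.270 = 47.763 m (downstream).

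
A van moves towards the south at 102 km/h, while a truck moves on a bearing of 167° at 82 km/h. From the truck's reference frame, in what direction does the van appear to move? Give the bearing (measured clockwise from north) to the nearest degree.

220°

Taking east as x and north as y: van velocity = (0.000, -102.000) km/h; truck velocity = (18.446, -79.898) km/h.
Velocity of van relative to truck = (0.000, -102.000) − (18.446, -79.898) = (-18.446, -22.102) km/h.
Bearing = atan2(-18.45, -22.10) = 219.85° clockwise from north.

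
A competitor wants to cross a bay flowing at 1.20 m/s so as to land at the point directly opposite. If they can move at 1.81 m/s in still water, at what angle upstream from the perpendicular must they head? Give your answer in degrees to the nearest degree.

To cancel the current, the upstream component of the competitor's velocity must equal the flow: 1.81 sin θ = 1.20.
sin θ = 1.20 / 1.81 = 0.6630.
θ = arcsin(0.6630) = 41.528°.

42°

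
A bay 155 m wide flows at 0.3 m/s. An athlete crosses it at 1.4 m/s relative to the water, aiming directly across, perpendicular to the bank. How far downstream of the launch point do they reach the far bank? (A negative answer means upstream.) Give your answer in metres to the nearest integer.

Perpendicular speed = 1.400 m/s; crossing time = 155 / 1.400 = 110.714 s.
Net downstream speed = 0.300 m/s.
Drift = 0.300 × 110.714 = 33.214 m (downstream).

33 m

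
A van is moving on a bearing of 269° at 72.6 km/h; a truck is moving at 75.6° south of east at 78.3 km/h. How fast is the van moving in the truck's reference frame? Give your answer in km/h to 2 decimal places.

Taking east as x and north as y: van velocity = (-72.589, -1.267) km/h; truck velocity = (19.472, -75.840) km/h.
Velocity of van relative to truck = (-72.589, -1.267) − (19.472, -75.840) = (-92.061, 74.573) km/h.
Magnitude = |(-92.061, 74.573)| = 118.475 km/h.

118.48 km/h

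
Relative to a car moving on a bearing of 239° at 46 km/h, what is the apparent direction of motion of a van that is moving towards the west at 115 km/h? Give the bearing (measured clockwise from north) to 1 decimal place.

287.4°

Taking east as x and north as y: van velocity = (-115.000, 0.000) km/h; car velocity = (-39.430, -23.692) km/h.
Velocity of van relative to car = (-115.000, 0.000) − (-39.430, -23.692) = (-75.570, 23.692) km/h.
Bearing = atan2(-75.57, 23.69) = 287.41° clockwise from north.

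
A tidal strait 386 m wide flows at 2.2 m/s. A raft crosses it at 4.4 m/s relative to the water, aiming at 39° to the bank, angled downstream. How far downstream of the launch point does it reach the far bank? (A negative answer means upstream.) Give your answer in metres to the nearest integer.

783 m

Perpendicular speed = 2.769 m/s; crossing time = 386 / 2.769 = 139.400 s.
Net downstream speed = 5.619 m/s.
Drift = 5.619 × 139.400 = 783.350 m (downstream).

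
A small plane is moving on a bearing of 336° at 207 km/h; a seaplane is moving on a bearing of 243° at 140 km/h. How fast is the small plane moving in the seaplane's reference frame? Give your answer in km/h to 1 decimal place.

255.9 km/h

Taking east as x and north as y: small plane velocity = (-84.194, 189.104) km/h; seaplane velocity = (-124.741, -63.559) km/h.
Velocity of small plane relative to seaplane = (-84.194, 189.104) − (-124.741, -63.559) = (40.546, 252.663) km/h.
Magnitude = |(40.546, 252.663)| = 255.895 km/h.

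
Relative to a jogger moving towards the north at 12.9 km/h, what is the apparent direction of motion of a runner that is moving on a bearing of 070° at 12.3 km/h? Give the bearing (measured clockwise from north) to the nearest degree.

127°

Taking east as x and north as y: runner velocity = (11.558, 4.207) km/h; jogger velocity = (0.000, 12.900) km/h.
Velocity of runner relative to jogger = (11.558, 4.207) − (0.000, 12.900) = (11.558, -8.693) km/h.
Bearing = atan2(11.56, -8.69) = 126.95° clockwise from north.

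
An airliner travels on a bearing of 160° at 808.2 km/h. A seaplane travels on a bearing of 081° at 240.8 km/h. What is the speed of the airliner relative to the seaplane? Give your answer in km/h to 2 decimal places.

798.06 km/h

Taking east as x and north as y: airliner velocity = (276.421, -759.460) km/h; seaplane velocity = (237.835, 37.669) km/h.
Velocity of airliner relative to seaplane = (276.421, -759.460) − (237.835, 37.669) = (38.585, -797.129) km/h.
Magnitude = |(38.585, -797.129)| = 798.062 km/h.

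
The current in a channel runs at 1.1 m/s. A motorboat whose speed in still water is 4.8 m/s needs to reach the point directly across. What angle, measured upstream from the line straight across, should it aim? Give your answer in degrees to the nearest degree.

To cancel the current, the upstream component of the motorboat's velocity must equal the flow: 4.8 sin θ = 1.1.
sin θ = 1.1 / 4.8 = 0.2292.
θ = arcsin(0.2292) = 13.248°.

13°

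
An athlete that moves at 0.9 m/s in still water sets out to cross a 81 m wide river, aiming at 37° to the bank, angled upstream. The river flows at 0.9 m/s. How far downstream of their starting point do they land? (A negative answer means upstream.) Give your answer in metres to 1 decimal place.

27.1 m

Perpendicular speed = 0.542 m/s; crossing time = 81 / 0.542 = 149.548 s.
Net downstream speed = 0.181 m/s.
Drift = 0.181 × 149.548 = 27.102 m (downstream).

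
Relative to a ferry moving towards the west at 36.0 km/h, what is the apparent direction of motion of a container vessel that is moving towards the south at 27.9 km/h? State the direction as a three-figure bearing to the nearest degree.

Taking east as x and north as y: container vessel velocity = (0.000, -27.900) km/h; ferry velocity = (-36.000, 0.000) km/h.
Velocity of container vessel relative to ferry = (0.000, -27.900) − (-36.000, 0.000) = (36.000, -27.900) km/h.
Bearing = atan2(36.00, -27.90) = 127.78° clockwise from north.

128°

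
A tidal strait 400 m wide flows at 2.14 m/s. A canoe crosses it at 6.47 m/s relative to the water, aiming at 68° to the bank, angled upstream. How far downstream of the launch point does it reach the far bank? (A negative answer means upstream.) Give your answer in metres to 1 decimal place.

Perpendicular speed = 5.999 m/s; crossing time = 400 / 5.999 = 66.679 s.
Net downstream speed = -0.284 m/s.
Drift = -0.284 × 66.679 = -18.917 m (upstream).

-18.9 m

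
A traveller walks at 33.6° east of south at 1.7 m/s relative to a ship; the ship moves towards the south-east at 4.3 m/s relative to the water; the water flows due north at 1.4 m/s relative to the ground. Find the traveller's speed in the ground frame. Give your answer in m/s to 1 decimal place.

5.0 m/s

In east/north components (m/s): traveller relative to ship = (0.941, -1.416); ship relative to water = (3.041, -3.041); water relative to ground = (0.000, 1.400).
Sum = (3.981, -3.057) m/s.
Speed = |(3.981, -3.057)| = 5.019 m/s.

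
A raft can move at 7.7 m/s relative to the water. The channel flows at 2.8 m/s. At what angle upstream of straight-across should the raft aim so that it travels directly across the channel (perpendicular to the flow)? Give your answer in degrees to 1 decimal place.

To cancel the current, the upstream component of the raft's velocity must equal the flow: 7.7 sin θ = 2.8.
sin θ = 2.8 / 7.7 = 0.3636.
θ = arcsin(0.3636) = 21.324°.

21.3°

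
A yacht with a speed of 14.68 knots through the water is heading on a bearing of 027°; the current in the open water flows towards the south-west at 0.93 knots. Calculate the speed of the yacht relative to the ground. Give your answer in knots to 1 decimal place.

13.8 knots

Taking east as x and north as y: velocity relative to the water = (6.665, 13.080) knots; the water relative to ground = (-0.658, -0.658) knots.
Velocity relative to ground = (6.665, 13.080) + (-0.658, -0.658) = (6.007, 12.422) knots.
Speed = |(6.007, 12.422)| = 13.799 knots.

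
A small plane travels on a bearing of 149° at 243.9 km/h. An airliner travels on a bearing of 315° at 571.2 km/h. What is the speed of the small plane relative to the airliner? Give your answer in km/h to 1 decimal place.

810.0 km/h

Taking east as x and north as y: small plane velocity = (125.618, -209.063) km/h; airliner velocity = (-403.899, 403.899) km/h.
Velocity of small plane relative to airliner = (125.618, -209.063) − (-403.899, 403.899) = (529.517, -612.962) km/h.
Magnitude = |(529.517, -612.962)| = 810.007 km/h.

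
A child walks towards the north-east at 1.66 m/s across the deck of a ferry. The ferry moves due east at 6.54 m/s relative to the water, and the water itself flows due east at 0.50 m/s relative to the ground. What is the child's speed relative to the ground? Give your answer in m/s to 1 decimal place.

In east/north components (m/s): child relative to ferry = (1.174, 1.174); ferry relative to water = (6.540, 0.000); water relative to ground = (0.500, 0.000).
Sum = (8.214, 1.174) m/s.
Speed = |(8.214, 1.174)| = 8.297 m/s.

8.3 m/s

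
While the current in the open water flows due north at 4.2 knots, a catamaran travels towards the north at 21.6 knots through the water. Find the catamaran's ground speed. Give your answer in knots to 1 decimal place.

Taking east as x and north as y: velocity relative to the water = (0.000, 21.600) knots; the water relative to ground = (0.000, 4.200) knots.
Velocity relative to ground = (0.000, 21.600) + (0.000, 4.200) = (0.000, 25.800) knots.
Speed = |(0.000, 25.800)| = 25.800 knots.

25.8 knots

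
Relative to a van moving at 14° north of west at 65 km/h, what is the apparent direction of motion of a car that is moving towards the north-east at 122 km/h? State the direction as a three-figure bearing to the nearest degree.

065°

Taking east as x and north as y: car velocity = (86.267, 86.267) km/h; van velocity = (-63.069, 15.725) km/h.
Velocity of car relative to van = (86.267, 86.267) − (-63.069, 15.725) = (149.336, 70.542) km/h.
Bearing = atan2(149.34, 70.54) = 64.72° clockwise from north.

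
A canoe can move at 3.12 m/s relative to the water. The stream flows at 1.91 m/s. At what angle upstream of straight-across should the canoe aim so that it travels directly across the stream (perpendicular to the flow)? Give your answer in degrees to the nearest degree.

38°

To cancel the current, the upstream component of the canoe's velocity must equal the flow: 3.12 sin θ = 1.91.
sin θ = 1.91 / 3.12 = 0.6122.
θ = arcsin(0.6122) = 37.747°.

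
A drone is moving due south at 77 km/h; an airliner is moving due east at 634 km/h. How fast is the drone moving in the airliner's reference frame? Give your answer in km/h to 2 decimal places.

638.66 km/h

Taking east as x and north as y: drone velocity = (0.000, -77.000) km/h; airliner velocity = (634.000, 0.000) km/h.
Velocity of drone relative to airliner = (0.000, -77.000) − (634.000, 0.000) = (-634.000, -77.000) km/h.
Magnitude = |(-634.000, -77.000)| = 638.659 km/h.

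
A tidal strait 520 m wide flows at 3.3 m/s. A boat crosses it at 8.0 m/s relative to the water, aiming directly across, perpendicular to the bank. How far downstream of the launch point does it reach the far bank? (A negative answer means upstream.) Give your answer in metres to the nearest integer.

215 m

Perpendicular speed = 8.000 m/s; crossing time = 520 / 8.000 = 65.000 s.
Net downstream speed = 3.300 m/s.
Drift = 3.300 × 65.000 = 214.500 m (downstream).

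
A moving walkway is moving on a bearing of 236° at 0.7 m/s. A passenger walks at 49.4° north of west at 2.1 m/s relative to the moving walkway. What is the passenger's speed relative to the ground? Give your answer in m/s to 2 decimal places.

Taking east as x and north as y: moving walkway velocity = (-0.580, -0.391) m/s; passenger velocity relative to moving walkway = (-1.367, 1.594) m/s.
Velocity relative to ground = (-0.580, -0.391) + (-1.367, 1.594) = (-1.947, 1.203) m/s.
Speed = |(-1.947, 1.203)| = 2.289 m/s.

2.29 m/s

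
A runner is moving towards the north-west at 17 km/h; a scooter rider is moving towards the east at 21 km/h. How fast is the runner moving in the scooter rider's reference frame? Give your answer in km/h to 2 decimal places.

Taking east as x and north as y: runner velocity = (-12.021, 12.021) km/h; scooter rider velocity = (21.000, 0.000) km/h.
Velocity of runner relative to scooter rider = (-12.021, 12.021) − (21.000, 0.000) = (-33.021, 12.021) km/h.
Magnitude = |(-33.021, 12.021)| = 35.141 km/h.

35.14 km/h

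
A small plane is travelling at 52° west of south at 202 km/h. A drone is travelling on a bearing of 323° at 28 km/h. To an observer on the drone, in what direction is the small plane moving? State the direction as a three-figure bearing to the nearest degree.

Taking east as x and north as y: small plane velocity = (-159.178, -124.364) km/h; drone velocity = (-16.851, 22.362) km/h.
Velocity of small plane relative to drone = (-159.178, -124.364) − (-16.851, 22.362) = (-142.327, -146.725) km/h.
Bearing = atan2(-142.33, -146.73) = 224.13° clockwise from north.

224°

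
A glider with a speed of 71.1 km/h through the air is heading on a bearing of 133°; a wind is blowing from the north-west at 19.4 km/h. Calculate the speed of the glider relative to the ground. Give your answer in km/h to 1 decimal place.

Taking east as x and north as y: velocity relative to the air = (51.999, -48.490) km/h; the air relative to ground = (13.718, -13.718) km/h.
Velocity relative to ground = (51.999, -48.490) + (13.718, -13.718) = (65.717, -62.208) km/h.
Speed = |(65.717, -62.208)| = 90.491 km/h.

90.5 km/h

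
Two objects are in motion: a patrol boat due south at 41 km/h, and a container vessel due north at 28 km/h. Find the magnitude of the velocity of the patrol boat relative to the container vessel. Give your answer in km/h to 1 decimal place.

Taking east as x and north as y: patrol boat velocity = (0.000, -41.000) km/h; container vessel velocity = (0.000, 28.000) km/h.
Velocity of patrol boat relative to container vessel = (0.000, -41.000) − (0.000, 28.000) = (0.000, -69.000) km/h.
Magnitude = |(0.000, -69.000)| = 69.000 km/h.

69.0 km/h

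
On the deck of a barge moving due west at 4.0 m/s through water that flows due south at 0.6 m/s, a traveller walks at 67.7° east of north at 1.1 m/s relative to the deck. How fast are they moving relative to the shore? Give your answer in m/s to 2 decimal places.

In east/north components (m/s): traveller relative to barge = (1.018, 0.417); barge relative to water = (-4.000, 0.000); water relative to ground = (0.000, -0.600).
Sum = (-2.982, -0.183) m/s.
Speed = |(-2.982, -0.183)| = 2.988 m/s.

2.99 m/s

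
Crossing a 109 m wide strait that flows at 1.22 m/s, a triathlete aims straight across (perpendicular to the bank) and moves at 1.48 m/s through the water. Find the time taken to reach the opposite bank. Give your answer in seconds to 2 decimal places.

73.65 s

The component of the triathlete's velocity perpendicular to the bank is 1.48 m/s.
The current is parallel to the bank, so it does not affect the crossing time.
Time = 109 / 1.480 = 73.649 s.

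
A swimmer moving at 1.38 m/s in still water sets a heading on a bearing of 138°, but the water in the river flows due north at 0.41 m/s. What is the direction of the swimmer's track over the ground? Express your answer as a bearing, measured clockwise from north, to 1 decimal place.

Taking east as x and north as y: velocity relative to the water = (0.923, -1.026) m/s; the water relative to ground = (0.000, 0.410) m/s.
Velocity relative to ground = (0.923, -1.026) + (0.000, 0.410) = (0.923, -0.616) m/s.
Bearing = atan2(0.92, -0.62) = 123.69° clockwise from north.

123.7°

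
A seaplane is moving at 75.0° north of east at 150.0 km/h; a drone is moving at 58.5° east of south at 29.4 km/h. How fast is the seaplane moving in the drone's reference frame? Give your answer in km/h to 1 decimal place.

160.8 km/h

Taking east as x and north as y: seaplane velocity = (38.823, 144.889) km/h; drone velocity = (25.068, -15.361) km/h.
Velocity of seaplane relative to drone = (38.823, 144.889) − (25.068, -15.361) = (13.755, 160.250) km/h.
Magnitude = |(13.755, 160.250)| = 160.840 km/h.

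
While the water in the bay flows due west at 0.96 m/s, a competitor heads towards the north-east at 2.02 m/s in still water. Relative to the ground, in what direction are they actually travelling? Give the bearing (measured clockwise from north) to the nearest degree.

018°

Taking east as x and north as y: velocity relative to the water = (1.428, 1.428) m/s; the water relative to ground = (-0.960, 0.000) m/s.
Velocity relative to ground = (1.428, 1.428) + (-0.960, 0.000) = (0.468, 1.428) m/s.
Bearing = atan2(0.47, 1.43) = 18.15° clockwise from north.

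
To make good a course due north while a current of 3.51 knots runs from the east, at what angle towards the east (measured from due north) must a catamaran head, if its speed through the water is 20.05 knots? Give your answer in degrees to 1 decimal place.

The current pushes perpendicular to the desired track; the heading must have a component into the current equal to 3.51 knots: 20.05 sin θ = 3.51.
sin θ = 0.1751, so θ = 10.082°.

10.1°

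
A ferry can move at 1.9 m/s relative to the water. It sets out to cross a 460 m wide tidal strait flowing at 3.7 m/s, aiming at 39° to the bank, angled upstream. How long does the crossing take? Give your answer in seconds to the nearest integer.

385 s

The component of the ferry's velocity perpendicular to the bank is 1.9 × sin 39° = 1.196 m/s.
The current is parallel to the bank, so it does not affect the crossing time.
Time = 460 / 1.196 = 384.709 s.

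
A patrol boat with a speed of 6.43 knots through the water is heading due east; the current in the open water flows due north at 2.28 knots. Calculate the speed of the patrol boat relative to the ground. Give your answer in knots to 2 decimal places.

6.82 knots

Taking east as x and north as y: velocity relative to the water = (6.430, 0.000) knots; the water relative to ground = (0.000, 2.280) knots.
Velocity relative to ground = (6.430, 0.000) + (0.000, 2.280) = (6.430, 2.280) knots.
Speed = |(6.430, 2.280)| = 6.822 knots.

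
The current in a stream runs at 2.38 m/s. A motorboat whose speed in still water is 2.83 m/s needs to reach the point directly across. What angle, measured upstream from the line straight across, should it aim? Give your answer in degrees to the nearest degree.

57°

To cancel the current, the upstream component of the motorboat's velocity must equal the flow: 2.83 sin θ = 2.38.
sin θ = 2.38 / 2.83 = 0.8410.
θ = arcsin(0.8410) = 57.245°.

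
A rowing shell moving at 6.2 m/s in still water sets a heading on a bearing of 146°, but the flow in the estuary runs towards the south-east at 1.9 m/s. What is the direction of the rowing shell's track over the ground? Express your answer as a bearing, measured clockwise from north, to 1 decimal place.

Taking east as x and north as y: velocity relative to the water = (3.467, -5.140) m/s; the water relative to ground = (1.344, -1.344) m/s.
Velocity relative to ground = (3.467, -5.140) + (1.344, -1.344) = (4.810, -6.484) m/s.
Bearing = atan2(4.81, -6.48) = 143.43° clockwise from north.

143.4°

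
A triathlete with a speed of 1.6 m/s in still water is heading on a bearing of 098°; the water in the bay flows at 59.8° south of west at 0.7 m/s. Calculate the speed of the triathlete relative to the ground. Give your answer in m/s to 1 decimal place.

1.5 m/s

Taking east as x and north as y: velocity relative to the water = (1.584, -0.223) m/s; the water relative to ground = (-0.352, -0.605) m/s.
Velocity relative to ground = (1.584, -0.223) + (-0.352, -0.605) = (1.232, -0.828) m/s.
Speed = |(1.232, -0.828)| = 1.484 m/s.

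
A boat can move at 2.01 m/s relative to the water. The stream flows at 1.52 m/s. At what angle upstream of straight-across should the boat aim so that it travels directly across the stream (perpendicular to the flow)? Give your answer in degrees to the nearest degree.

To cancel the current, the upstream component of the boat's velocity must equal the flow: 2.01 sin θ = 1.52.
sin θ = 1.52 / 2.01 = 0.7562.
θ = arcsin(0.7562) = 49.132°.

49°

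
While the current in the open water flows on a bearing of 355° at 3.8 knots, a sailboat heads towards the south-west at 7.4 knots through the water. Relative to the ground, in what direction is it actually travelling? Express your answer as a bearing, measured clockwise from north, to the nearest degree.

255°

Taking east as x and north as y: velocity relative to the water = (-5.233, -5.233) knots; the water relative to ground = (-0.331, 3.786) knots.
Velocity relative to ground = (-5.233, -5.233) + (-0.331, 3.786) = (-5.564, -1.447) knots.
Bearing = atan2(-5.56, -1.45) = 255.42° clockwise from north.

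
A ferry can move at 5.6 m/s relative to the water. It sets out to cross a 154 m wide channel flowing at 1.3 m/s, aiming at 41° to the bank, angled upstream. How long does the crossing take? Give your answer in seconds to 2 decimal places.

The component of the ferry's velocity perpendicular to the bank is 5.6 × sin 41° = 3.674 m/s.
Only the cross-stream component determines the crossing time; the current contributes nothing perpendicular to the bank.
Time = 154 / 3.674 = 41.917 s.

41.92 s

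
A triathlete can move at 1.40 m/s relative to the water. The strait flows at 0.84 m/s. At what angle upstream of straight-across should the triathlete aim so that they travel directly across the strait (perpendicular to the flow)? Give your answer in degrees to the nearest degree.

37°

To cancel the current, the upstream component of the triathlete's velocity must equal the flow: 1.40 sin θ = 0.84.
sin θ = 0.84 / 1.40 = 0.6000.
θ = arcsin(0.6000) = 36.870°.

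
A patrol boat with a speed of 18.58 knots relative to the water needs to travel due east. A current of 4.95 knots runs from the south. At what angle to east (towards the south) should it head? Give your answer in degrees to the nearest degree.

15°

The current pushes perpendicular to the desired track; the heading must have a component into the current equal to 4.95 knots: 18.58 sin θ = 4.95.
sin θ = 0.2664, so θ = 15.451°.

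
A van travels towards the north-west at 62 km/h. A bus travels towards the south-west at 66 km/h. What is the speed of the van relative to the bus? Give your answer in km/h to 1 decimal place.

Taking east as x and north as y: van velocity = (-43.841, 43.841) km/h; bus velocity = (-46.669, -46.669) km/h.
Velocity of van relative to bus = (-43.841, 43.841) − (-46.669, -46.669) = (2.828, 90.510) km/h.
Magnitude = |(2.828, 90.510)| = 90.554 km/h.

90.6 km/h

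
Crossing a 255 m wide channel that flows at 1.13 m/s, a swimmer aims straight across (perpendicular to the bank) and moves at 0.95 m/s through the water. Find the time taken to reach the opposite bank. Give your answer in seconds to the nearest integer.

The component of the swimmer's velocity perpendicular to the bank is 0.95 m/s.
The current is parallel to the bank, so it does not affect the crossing time.
Time = 255 / 0.950 = 268.421 s.

268 s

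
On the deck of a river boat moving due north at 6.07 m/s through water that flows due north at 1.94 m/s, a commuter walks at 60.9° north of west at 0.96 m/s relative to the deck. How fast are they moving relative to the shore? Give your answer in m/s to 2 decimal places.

8.86 m/s

In east/north components (m/s): commuter relative to river boat = (-0.467, 0.839); river boat relative to water = (0.000, 6.070); water relative to ground = (0.000, 1.940).
Sum = (-0.467, 8.849) m/s.
Speed = |(-0.467, 8.849)| = 8.861 m/s.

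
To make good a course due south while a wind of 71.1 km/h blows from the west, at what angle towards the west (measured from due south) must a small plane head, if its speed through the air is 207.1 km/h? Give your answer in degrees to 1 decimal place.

The wind pushes perpendicular to the desired track; the heading must have a component into the wind equal to 71.1 km/h: 207.1 sin θ = 71.1.
sin θ = 0.3433, so θ = 20.079°.

20.1°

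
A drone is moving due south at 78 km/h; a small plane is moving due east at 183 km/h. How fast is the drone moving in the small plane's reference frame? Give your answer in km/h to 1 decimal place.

198.9 km/h

Taking east as x and north as y: drone velocity = (0.000, -78.000) km/h; small plane velocity = (183.000, 0.000) km/h.
Velocity of drone relative to small plane = (0.000, -78.000) − (183.000, 0.000) = (-183.000, -78.000) km/h.
Magnitude = |(-183.000, -78.000)| = 198.930 km/h.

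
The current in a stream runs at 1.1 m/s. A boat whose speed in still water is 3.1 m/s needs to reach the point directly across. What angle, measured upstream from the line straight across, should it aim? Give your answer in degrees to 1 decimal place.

20.8°

To cancel the current, the upstream component of the boat's velocity must equal the flow: 3.1 sin θ = 1.1.
sin θ = 1.1 / 3.1 = 0.3548.
θ = arcsin(0.3548) = 20.784°.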